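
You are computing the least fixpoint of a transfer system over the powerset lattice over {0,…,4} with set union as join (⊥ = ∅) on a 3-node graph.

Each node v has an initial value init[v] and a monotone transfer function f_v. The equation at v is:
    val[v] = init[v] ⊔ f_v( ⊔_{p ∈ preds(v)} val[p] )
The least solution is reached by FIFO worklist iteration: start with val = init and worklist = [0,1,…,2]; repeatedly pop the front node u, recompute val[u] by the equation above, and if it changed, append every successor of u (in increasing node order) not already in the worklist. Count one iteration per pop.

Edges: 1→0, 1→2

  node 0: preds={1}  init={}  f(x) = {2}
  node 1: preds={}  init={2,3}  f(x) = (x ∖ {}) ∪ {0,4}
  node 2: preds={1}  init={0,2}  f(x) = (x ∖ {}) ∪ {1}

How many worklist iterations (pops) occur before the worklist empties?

Trace (4 dequeues):
  [1] u=0 | in {2,3} | out {2} | prev {} | push {}
  [2] u=1 | in {} | out {0,2,3,4} | prev {2,3} | push {0}
  [3] u=2 | in {0,2,3,4} | out {0,1,2,3,4} | prev {0,2} | push {}
  [4] u=0 | in {0,2,3,4} | out {2} | ==

Converged values:
  [0] {2}
  [1] {0,2,3,4}
  [2] {0,1,2,3,4}

4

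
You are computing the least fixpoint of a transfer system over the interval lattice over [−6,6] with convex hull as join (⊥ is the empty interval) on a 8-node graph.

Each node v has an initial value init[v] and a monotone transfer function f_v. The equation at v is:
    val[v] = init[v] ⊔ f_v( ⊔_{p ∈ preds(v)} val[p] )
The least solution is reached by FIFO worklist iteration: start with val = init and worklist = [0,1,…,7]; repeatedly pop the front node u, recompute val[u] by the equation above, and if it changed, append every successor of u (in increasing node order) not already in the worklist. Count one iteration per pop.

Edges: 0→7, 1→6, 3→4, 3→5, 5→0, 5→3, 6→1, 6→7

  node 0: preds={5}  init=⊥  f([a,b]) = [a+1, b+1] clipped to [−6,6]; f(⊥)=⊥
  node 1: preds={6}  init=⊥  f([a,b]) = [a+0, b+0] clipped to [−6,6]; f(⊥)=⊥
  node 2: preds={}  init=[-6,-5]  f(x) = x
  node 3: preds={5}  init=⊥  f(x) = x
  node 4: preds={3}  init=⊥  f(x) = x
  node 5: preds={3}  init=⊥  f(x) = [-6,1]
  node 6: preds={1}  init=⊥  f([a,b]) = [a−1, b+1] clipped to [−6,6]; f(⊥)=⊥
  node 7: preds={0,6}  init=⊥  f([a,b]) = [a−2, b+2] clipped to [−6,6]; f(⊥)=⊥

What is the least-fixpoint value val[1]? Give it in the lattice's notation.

Iteration log — 13 steps:
  step 1. node 0  ⊔preds=⊥  new=⊥  stable
  step 2. node 1  ⊔preds=⊥  new=⊥  stable
  step 3. node 2  ⊔preds=⊥  new=[-6,-5]  stable
  step 4. node 3  ⊔preds=⊥  new=⊥  stable
  step 5. node 4  ⊔preds=⊥  new=⊥  stable
  step 6. node 5  ⊔preds=⊥  new=[-6,1]  old=⊥  +wl: 0,3
  step 7. node 6  ⊔preds=⊥  new=⊥  stable
  step 8. node 7  ⊔preds=⊥  new=⊥  stable
  step 9. node 0  ⊔preds=[-6,1]  new=[-5,2]  old=⊥  +wl: 7
  step 10. node 3  ⊔preds=[-6,1]  new=[-6,1]  old=⊥  +wl: 4,5
  step 11. node 7  ⊔preds=[-5,2]  new=[-6,4]  old=⊥  +wl: 
  step 12. node 4  ⊔preds=[-6,1]  new=[-6,1]  old=⊥  +wl: 
  step 13. node 5  ⊔preds=[-6,1]  new=[-6,1]  stable

Least fixpoint reached:
  node 0: [-5,2]
  node 1: ⊥
  node 2: [-6,-5]
  node 3: [-6,1]
  node 4: [-6,1]
  node 5: [-6,1]
  node 6: ⊥
  node 7: [-6,4]

⊥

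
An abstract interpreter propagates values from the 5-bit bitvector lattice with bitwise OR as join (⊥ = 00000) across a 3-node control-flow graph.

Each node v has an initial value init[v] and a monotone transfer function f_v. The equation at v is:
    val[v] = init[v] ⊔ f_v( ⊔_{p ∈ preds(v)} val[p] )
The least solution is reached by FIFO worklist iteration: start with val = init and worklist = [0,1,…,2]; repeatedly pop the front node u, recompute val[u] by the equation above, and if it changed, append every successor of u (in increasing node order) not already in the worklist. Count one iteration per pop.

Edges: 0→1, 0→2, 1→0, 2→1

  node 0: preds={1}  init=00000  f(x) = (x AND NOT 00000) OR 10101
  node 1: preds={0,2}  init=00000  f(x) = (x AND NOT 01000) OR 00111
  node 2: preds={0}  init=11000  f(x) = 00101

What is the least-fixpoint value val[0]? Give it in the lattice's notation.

Iteration log — 6 steps:
  step 1. node 0  ⊔preds=00000  new=10101  old=00000  +wl: 
  step 2. node 1  ⊔preds=11101  new=10111  old=00000  +wl: 0
  step 3. node 2  ⊔preds=10101  new=11101  old=11000  +wl: 1
  step 4. node 0  ⊔preds=10111  new=10111  old=10101  +wl: 2
  step 5. node 1  ⊔preds=11111  new=10111  stable
  step 6. node 2  ⊔preds=10111  new=11101  stable

Least fixpoint reached:
  node 0: 10111
  node 1: 10111
  node 2: 11101

10111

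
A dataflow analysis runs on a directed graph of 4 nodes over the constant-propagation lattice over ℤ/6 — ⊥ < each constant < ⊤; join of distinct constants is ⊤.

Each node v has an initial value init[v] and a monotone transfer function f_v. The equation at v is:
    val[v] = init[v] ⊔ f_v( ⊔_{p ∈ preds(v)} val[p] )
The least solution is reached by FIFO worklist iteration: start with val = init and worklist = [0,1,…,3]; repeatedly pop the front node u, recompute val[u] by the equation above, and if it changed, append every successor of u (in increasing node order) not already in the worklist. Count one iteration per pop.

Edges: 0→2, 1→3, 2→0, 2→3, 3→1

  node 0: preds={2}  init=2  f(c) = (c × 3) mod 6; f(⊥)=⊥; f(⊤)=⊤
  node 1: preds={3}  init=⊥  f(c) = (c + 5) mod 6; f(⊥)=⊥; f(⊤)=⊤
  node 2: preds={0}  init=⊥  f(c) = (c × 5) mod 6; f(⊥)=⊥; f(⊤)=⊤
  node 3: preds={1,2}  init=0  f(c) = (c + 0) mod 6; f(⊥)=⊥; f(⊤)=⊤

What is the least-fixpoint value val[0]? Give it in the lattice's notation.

⊤

Trace (9 dequeues):
  [1] u=0 | in ⊥ | out 2 | ==
  [2] u=1 | in 0 | out 5 | prev ⊥ | push {}
  [3] u=2 | in 2 | out 4 | prev ⊥ | push {0}
  [4] u=3 | in ⊤ | out ⊤ | prev 0 | push {1}
  [5] u=0 | in 4 | out ⊤ | prev 2 | push {2}
  [6] u=1 | in ⊤ | out ⊤ | prev 5 | push {3}
  [7] u=2 | in ⊤ | out ⊤ | prev 4 | push {0}
  [8] u=3 | in ⊤ | out ⊤ | ==
  [9] u=0 | in ⊤ | out ⊤ | ==

Converged values:
  [0] ⊤
  [1] ⊤
  [2] ⊤
  [3] ⊤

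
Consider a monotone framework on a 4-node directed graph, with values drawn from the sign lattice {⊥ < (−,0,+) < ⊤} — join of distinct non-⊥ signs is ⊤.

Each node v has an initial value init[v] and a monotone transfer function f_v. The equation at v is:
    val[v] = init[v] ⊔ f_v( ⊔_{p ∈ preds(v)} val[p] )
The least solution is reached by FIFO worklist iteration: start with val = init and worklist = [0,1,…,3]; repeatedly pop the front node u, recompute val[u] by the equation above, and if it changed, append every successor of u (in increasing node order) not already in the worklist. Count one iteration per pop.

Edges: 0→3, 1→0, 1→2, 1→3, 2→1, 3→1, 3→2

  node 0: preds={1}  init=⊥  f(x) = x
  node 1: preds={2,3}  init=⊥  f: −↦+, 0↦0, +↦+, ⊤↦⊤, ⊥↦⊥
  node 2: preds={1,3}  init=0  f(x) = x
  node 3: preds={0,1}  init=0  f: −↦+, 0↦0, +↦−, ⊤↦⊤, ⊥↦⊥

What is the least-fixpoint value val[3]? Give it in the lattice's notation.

Iteration log — 6 steps:
  step 1. node 0  ⊔preds=⊥  new=⊥  stable
  step 2. node 1  ⊔preds=0  new=0  old=⊥  +wl: 0
  step 3. node 2  ⊔preds=0  new=0  stable
  step 4. node 3  ⊔preds=0  new=0  stable
  step 5. node 0  ⊔preds=0  new=0  old=⊥  +wl: 3
  step 6. node 3  ⊔preds=0  new=0  stable

Least fixpoint reached:
  node 0: 0
  node 1: 0
  node 2: 0
  node 3: 0

0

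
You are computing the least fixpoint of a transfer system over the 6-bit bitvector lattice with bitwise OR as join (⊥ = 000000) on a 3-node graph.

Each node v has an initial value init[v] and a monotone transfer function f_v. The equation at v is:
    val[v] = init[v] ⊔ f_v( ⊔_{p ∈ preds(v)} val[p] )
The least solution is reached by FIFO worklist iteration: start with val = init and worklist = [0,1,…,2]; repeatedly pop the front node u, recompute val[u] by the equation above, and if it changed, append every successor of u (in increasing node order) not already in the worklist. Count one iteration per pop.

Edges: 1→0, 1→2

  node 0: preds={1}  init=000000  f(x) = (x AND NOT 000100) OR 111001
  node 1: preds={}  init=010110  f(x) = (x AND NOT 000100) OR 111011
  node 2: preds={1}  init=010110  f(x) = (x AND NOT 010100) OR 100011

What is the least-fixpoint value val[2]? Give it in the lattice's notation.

111111

Trace (4 dequeues):
  [1] u=0 | in 010110 | out 111011 | prev 000000 | push {}
  [2] u=1 | in 000000 | out 111111 | prev 010110 | push {0}
  [3] u=2 | in 111111 | out 111111 | prev 010110 | push {}
  [4] u=0 | in 111111 | out 111011 | ==

Converged values:
  [0] 111011
  [1] 111111
  [2] 111111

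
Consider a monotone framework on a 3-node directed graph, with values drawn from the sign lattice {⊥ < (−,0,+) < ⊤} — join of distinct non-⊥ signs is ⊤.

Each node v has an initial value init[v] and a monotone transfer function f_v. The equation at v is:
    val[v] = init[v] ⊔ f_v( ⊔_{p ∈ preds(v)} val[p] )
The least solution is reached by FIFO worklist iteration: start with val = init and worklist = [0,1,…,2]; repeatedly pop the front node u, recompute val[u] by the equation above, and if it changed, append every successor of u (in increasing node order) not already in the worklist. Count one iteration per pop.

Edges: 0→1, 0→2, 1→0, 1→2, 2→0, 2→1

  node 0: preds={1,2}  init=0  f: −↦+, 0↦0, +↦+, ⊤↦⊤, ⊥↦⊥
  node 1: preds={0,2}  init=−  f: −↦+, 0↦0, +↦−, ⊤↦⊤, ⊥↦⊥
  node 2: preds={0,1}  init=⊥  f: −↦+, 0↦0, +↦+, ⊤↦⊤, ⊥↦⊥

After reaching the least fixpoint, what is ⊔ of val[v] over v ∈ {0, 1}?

⊤

Worklist (5 pops):
  #1 pop 0: in=− → ⊤ (was 0); enqueue []
  #2 pop 1: in=⊤ → ⊤ (was −); enqueue [0]
  #3 pop 2: in=⊤ → ⊤ (was ⊥); enqueue [1]
  #4 pop 0: in=⊤ → ⊤ (no change)
  #5 pop 1: in=⊤ → ⊤ (no change)

Fixpoint:
  val[0] = ⊤
  val[1] = ⊤
  val[2] = ⊤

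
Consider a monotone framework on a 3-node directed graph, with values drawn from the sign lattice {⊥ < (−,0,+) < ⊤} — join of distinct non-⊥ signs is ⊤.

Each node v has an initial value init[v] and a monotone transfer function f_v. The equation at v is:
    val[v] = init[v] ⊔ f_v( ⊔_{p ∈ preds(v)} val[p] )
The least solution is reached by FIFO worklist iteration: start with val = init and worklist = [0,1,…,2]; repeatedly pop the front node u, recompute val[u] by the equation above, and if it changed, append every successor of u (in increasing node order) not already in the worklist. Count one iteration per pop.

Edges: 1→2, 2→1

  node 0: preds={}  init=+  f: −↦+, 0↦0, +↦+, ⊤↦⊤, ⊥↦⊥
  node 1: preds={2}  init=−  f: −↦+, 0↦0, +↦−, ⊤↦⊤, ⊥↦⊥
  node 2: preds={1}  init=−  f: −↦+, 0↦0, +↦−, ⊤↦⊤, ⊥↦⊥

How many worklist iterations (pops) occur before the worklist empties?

Iteration log — 4 steps:
  step 1. node 0  ⊔preds=⊥  new=+  stable
  step 2. node 1  ⊔preds=−  new=⊤  old=−  +wl: 
  step 3. node 2  ⊔preds=⊤  new=⊤  old=−  +wl: 1
  step 4. node 1  ⊔preds=⊤  new=⊤  stable

Least fixpoint reached:
  node 0: +
  node 1: ⊤
  node 2: ⊤

4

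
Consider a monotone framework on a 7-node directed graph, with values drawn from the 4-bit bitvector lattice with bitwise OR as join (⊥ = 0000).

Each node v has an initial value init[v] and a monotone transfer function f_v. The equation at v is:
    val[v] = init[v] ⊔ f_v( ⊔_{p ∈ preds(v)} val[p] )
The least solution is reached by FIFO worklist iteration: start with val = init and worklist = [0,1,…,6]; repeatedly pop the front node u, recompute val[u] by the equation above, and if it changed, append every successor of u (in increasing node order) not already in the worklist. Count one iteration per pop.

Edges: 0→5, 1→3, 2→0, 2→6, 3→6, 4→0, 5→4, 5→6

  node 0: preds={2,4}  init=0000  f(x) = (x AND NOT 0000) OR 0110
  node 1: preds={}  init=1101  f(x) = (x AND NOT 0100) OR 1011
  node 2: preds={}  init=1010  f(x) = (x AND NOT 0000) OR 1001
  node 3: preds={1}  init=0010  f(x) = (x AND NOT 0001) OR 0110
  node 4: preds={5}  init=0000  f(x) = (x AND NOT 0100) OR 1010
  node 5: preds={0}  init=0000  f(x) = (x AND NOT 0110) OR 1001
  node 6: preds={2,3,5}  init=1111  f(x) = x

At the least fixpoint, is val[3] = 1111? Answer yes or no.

no

Worklist (11 pops):
  #1 pop 0: in=1010 → 1110 (was 0000); enqueue []
  #2 pop 1: in=0000 → 1111 (was 1101); enqueue []
  #3 pop 2: in=0000 → 1011 (was 1010); enqueue [0]
  #4 pop 3: in=1111 → 1110 (was 0010); enqueue []
  #5 pop 4: in=0000 → 1010 (was 0000); enqueue []
  #6 pop 5: in=1110 → 1001 (was 0000); enqueue [4]
  #7 pop 6: in=1111 → 1111 (no change)
  #8 pop 0: in=1011 → 1111 (was 1110); enqueue [5]
  #9 pop 4: in=1001 → 1011 (was 1010); enqueue [0]
  #10 pop 5: in=1111 → 1001 (no change)
  #11 pop 0: in=1011 → 1111 (no change)

Fixpoint:
  val[0] = 1111
  val[1] = 1111
  val[2] = 1011
  val[3] = 1110
  val[4] = 1011
  val[5] = 1001
  val[6] = 1111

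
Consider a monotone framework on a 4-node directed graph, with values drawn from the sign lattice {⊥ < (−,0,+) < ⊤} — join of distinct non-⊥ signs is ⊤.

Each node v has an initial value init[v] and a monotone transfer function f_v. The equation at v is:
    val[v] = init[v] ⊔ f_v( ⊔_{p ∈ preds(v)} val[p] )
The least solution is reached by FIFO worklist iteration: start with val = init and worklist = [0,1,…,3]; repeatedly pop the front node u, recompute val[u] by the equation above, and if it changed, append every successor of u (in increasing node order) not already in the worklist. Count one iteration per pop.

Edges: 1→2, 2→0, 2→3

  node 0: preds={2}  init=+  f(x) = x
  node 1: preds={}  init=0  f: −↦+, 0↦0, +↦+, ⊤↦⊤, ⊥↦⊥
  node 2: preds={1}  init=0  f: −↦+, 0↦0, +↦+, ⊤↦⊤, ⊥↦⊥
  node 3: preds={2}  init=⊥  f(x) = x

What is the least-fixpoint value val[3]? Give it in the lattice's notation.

Worklist (4 pops):
  #1 pop 0: in=0 → ⊤ (was +); enqueue []
  #2 pop 1: in=⊥ → 0 (no change)
  #3 pop 2: in=0 → 0 (no change)
  #4 pop 3: in=0 → 0 (was ⊥); enqueue []

Fixpoint:
  val[0] = ⊤
  val[1] = 0
  val[2] = 0
  val[3] = 0

0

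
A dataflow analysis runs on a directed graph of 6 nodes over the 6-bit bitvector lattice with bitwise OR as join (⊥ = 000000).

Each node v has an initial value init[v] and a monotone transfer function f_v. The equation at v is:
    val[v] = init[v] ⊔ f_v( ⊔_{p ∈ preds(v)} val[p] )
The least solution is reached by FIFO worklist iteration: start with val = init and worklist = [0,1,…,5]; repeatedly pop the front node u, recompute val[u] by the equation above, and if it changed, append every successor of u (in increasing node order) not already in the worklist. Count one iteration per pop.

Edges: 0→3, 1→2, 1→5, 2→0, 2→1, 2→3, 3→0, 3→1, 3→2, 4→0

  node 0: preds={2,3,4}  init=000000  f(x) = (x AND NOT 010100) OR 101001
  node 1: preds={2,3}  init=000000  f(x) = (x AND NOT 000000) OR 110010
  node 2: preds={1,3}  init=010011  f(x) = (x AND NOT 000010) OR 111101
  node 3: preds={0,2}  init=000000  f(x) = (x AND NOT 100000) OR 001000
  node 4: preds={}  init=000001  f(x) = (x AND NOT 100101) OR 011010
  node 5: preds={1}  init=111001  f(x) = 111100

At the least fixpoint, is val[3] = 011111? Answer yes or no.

Iteration log — 10 steps:
  step 1. node 0  ⊔preds=010011  new=101011  old=000000  +wl: 
  step 2. node 1  ⊔preds=010011  new=110011  old=000000  +wl: 
  step 3. node 2  ⊔preds=110011  new=111111  old=010011  +wl: 0,1
  step 4. node 3  ⊔preds=111111  new=011111  old=000000  +wl: 2
  step 5. node 4  ⊔preds=000000  new=011011  old=000001  +wl: 
  step 6. node 5  ⊔preds=110011  new=111101  old=111001  +wl: 
  step 7. node 0  ⊔preds=111111  new=101011  stable
  step 8. node 1  ⊔preds=111111  new=111111  old=110011  +wl: 5
  step 9. node 2  ⊔preds=111111  new=111111  stable
  step 10. node 5  ⊔preds=111111  new=111101  stable

Least fixpoint reached:
  node 0: 101011
  node 1: 111111
  node 2: 111111
  node 3: 011111
  node 4: 011011
  node 5: 111101

yes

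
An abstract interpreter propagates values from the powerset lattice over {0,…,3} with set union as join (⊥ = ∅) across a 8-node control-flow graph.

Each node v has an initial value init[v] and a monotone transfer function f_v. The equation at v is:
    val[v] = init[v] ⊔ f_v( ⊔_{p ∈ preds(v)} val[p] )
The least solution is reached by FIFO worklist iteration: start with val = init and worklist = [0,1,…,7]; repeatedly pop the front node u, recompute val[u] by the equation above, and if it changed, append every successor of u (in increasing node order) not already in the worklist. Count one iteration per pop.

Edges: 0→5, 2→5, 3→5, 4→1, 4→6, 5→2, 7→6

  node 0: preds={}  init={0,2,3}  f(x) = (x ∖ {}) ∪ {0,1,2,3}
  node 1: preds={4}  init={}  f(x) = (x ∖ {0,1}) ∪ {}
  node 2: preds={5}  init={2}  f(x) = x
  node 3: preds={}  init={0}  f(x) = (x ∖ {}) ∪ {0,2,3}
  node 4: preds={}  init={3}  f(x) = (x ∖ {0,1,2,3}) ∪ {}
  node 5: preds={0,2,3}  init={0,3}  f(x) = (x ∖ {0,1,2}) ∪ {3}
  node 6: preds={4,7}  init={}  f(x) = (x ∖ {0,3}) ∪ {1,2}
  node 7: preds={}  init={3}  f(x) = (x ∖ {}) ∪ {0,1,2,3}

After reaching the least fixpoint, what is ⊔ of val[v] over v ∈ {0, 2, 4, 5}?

{0,1,2,3}

Trace (9 dequeues):
  [1] u=0 | in {} | out {0,1,2,3} | prev {0,2,3} | push {}
  [2] u=1 | in {3} | out {3} | prev {} | push {}
  [3] u=2 | in {0,3} | out {0,2,3} | prev {2} | push {}
  [4] u=3 | in {} | out {0,2,3} | prev {0} | push {}
  [5] u=4 | in {} | out {3} | ==
  [6] u=5 | in {0,1,2,3} | out {0,3} | ==
  [7] u=6 | in {3} | out {1,2} | prev {} | push {}
  [8] u=7 | in {} | out {0,1,2,3} | prev {3} | push {6}
  [9] u=6 | in {0,1,2,3} | out {1,2} | ==

Converged values:
  [0] {0,1,2,3}
  [1] {3}
  [2] {0,2,3}
  [3] {0,2,3}
  [4] {3}
  [5] {0,3}
  [6] {1,2}
  [7] {0,1,2,3}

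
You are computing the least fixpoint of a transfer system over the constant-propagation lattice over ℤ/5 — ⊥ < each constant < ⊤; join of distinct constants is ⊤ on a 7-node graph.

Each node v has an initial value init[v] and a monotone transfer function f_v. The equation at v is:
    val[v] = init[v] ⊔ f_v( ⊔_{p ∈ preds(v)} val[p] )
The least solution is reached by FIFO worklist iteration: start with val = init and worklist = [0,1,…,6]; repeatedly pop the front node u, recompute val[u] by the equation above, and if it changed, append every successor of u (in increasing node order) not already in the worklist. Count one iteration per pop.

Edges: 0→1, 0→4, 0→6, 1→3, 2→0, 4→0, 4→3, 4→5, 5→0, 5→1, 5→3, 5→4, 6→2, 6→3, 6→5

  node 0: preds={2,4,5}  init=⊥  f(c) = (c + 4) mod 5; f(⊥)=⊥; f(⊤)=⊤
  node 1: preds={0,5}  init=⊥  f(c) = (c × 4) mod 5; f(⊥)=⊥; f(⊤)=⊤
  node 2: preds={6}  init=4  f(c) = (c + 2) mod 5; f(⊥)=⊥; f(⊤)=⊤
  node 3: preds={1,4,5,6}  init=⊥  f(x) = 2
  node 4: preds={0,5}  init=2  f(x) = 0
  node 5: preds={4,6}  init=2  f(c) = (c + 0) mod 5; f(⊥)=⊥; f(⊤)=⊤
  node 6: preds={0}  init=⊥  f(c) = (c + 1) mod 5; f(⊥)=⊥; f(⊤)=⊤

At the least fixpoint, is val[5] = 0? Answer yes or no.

Worklist (14 pops):
  #1 pop 0: in=⊤ → ⊤ (was ⊥); enqueue []
  #2 pop 1: in=⊤ → ⊤ (was ⊥); enqueue []
  #3 pop 2: in=⊥ → 4 (no change)
  #4 pop 3: in=⊤ → 2 (was ⊥); enqueue []
  #5 pop 4: in=⊤ → ⊤ (was 2); enqueue [0,3]
  #6 pop 5: in=⊤ → ⊤ (was 2); enqueue [1,4]
  #7 pop 6: in=⊤ → ⊤ (was ⊥); enqueue [2,5]
  #8 pop 0: in=⊤ → ⊤ (no change)
  #9 pop 3: in=⊤ → 2 (no change)
  #10 pop 1: in=⊤ → ⊤ (no change)
  #11 pop 4: in=⊤ → ⊤ (no change)
  #12 pop 2: in=⊤ → ⊤ (was 4); enqueue [0]
  #13 pop 5: in=⊤ → ⊤ (no change)
  #14 pop 0: in=⊤ → ⊤ (no change)

Fixpoint:
  val[0] = ⊤
  val[1] = ⊤
  val[2] = ⊤
  val[3] = 2
  val[4] = ⊤
  val[5] = ⊤
  val[6] = ⊤

no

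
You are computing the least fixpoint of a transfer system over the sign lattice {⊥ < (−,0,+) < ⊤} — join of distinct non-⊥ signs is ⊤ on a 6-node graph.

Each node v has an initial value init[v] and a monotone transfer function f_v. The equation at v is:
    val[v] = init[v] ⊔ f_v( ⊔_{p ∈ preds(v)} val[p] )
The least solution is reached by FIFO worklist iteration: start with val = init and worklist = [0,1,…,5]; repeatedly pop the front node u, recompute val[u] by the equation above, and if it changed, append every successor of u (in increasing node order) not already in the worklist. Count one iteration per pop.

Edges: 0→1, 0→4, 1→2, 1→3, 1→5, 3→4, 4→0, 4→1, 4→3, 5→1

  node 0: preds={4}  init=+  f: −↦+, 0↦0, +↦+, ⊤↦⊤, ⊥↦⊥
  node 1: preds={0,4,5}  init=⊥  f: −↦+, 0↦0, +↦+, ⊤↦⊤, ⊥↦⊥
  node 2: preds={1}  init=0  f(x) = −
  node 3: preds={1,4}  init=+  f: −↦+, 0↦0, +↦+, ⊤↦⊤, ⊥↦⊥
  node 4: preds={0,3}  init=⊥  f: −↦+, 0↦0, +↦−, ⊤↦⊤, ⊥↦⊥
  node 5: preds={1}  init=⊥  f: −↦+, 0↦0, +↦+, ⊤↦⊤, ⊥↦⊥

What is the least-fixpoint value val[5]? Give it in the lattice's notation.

Worklist (17 pops):
  #1 pop 0: in=⊥ → + (no change)
  #2 pop 1: in=+ → + (was ⊥); enqueue []
  #3 pop 2: in=+ → ⊤ (was 0); enqueue []
  #4 pop 3: in=+ → + (no change)
  #5 pop 4: in=+ → − (was ⊥); enqueue [0,1,3]
  #6 pop 5: in=+ → + (was ⊥); enqueue []
  #7 pop 0: in=− → + (no change)
  #8 pop 1: in=⊤ → ⊤ (was +); enqueue [2,5]
  #9 pop 3: in=⊤ → ⊤ (was +); enqueue [4]
  #10 pop 2: in=⊤ → ⊤ (no change)
  #11 pop 5: in=⊤ → ⊤ (was +); enqueue [1]
  #12 pop 4: in=⊤ → ⊤ (was −); enqueue [0,3]
  #13 pop 1: in=⊤ → ⊤ (no change)
  #14 pop 0: in=⊤ → ⊤ (was +); enqueue [1,4]
  #15 pop 3: in=⊤ → ⊤ (no change)
  #16 pop 1: in=⊤ → ⊤ (no change)
  #17 pop 4: in=⊤ → ⊤ (no change)

Fixpoint:
  val[0] = ⊤
  val[1] = ⊤
  val[2] = ⊤
  val[3] = ⊤
  val[4] = ⊤
  val[5] = ⊤

⊤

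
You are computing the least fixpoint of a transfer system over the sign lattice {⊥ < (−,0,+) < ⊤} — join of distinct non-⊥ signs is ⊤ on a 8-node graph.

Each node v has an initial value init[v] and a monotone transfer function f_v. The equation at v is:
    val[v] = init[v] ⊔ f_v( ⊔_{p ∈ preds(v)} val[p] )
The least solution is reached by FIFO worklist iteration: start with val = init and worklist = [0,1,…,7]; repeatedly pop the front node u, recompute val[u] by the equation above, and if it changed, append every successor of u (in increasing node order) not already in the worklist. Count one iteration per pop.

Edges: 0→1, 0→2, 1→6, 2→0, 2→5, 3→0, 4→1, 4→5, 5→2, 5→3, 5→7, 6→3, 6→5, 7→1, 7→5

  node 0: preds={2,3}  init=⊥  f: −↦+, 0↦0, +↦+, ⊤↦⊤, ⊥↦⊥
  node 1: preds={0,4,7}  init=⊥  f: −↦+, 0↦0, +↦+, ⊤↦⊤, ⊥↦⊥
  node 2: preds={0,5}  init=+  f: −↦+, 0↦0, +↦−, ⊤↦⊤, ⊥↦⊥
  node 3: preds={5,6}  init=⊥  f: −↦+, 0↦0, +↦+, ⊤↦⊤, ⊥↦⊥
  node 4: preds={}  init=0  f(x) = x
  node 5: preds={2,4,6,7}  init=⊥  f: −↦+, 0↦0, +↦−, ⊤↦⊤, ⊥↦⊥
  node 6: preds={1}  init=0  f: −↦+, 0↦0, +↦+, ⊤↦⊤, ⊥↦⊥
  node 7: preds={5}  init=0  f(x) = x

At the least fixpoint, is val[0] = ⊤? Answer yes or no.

yes

Iteration log — 14 steps:
  step 1. node 0  ⊔preds=+  new=+  old=⊥  +wl: 
  step 2. node 1  ⊔preds=⊤  new=⊤  old=⊥  +wl: 
  step 3. node 2  ⊔preds=+  new=⊤  old=+  +wl: 0
  step 4. node 3  ⊔preds=0  new=0  old=⊥  +wl: 
  step 5. node 4  ⊔preds=⊥  new=0  stable
  step 6. node 5  ⊔preds=⊤  new=⊤  old=⊥  +wl: 2,3
  step 7. node 6  ⊔preds=⊤  new=⊤  old=0  +wl: 5
  step 8. node 7  ⊔preds=⊤  new=⊤  old=0  +wl: 1
  step 9. node 0  ⊔preds=⊤  new=⊤  old=+  +wl: 
  step 10. node 2  ⊔preds=⊤  new=⊤  stable
  step 11. node 3  ⊔preds=⊤  new=⊤  old=0  +wl: 0
  step 12. node 5  ⊔preds=⊤  new=⊤  stable
  step 13. node 1  ⊔preds=⊤  new=⊤  stable
  step 14. node 0  ⊔preds=⊤  new=⊤  stable

Least fixpoint reached:
  node 0: ⊤
  node 1: ⊤
  node 2: ⊤
  node 3: ⊤
  node 4: 0
  node 5: ⊤
  node 6: ⊤
  node 7: ⊤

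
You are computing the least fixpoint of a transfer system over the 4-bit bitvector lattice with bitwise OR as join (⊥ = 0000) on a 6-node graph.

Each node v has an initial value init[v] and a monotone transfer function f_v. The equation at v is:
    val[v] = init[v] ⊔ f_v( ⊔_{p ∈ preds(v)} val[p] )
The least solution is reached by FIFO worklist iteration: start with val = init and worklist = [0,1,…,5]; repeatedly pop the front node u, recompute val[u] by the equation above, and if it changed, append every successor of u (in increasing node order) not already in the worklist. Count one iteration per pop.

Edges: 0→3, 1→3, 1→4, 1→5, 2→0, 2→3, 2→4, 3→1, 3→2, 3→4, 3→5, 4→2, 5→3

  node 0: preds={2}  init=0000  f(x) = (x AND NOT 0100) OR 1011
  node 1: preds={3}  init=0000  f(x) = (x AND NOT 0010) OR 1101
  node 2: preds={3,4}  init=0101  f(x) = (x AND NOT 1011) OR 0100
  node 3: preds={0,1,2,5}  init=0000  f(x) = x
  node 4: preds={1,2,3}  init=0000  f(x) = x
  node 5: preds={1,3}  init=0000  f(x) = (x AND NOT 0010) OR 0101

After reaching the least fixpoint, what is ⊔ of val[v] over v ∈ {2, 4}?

Trace (9 dequeues):
  [1] u=0 | in 0101 | out 1011 | prev 0000 | push {}
  [2] u=1 | in 0000 | out 1101 | prev 0000 | push {}
  [3] u=2 | in 0000 | out 0101 | ==
  [4] u=3 | in 1111 | out 1111 | prev 0000 | push {1,2}
  [5] u=4 | in 1111 | out 1111 | prev 0000 | push {}
  [6] u=5 | in 1111 | out 1101 | prev 0000 | push {3}
  [7] u=1 | in 1111 | out 1101 | ==
  [8] u=2 | in 1111 | out 0101 | ==
  [9] u=3 | in 1111 | out 1111 | ==

Converged values:
  [0] 1011
  [1] 1101
  [2] 0101
  [3] 1111
  [4] 1111
  [5] 1101

1111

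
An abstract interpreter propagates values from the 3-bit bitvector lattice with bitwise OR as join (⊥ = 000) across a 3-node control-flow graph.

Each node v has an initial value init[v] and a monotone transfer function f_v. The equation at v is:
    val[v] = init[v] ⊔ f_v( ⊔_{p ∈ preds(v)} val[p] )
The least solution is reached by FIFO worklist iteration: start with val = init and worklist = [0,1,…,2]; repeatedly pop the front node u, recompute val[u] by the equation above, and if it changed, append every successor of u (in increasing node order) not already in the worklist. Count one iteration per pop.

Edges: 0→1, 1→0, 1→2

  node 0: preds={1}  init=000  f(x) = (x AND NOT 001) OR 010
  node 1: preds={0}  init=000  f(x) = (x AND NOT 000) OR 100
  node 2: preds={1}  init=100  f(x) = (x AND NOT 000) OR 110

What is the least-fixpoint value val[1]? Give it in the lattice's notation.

Worklist (5 pops):
  #1 pop 0: in=000 → 010 (was 000); enqueue []
  #2 pop 1: in=010 → 110 (was 000); enqueue [0]
  #3 pop 2: in=110 → 110 (was 100); enqueue []
  #4 pop 0: in=110 → 110 (was 010); enqueue [1]
  #5 pop 1: in=110 → 110 (no change)

Fixpoint:
  val[0] = 110
  val[1] = 110
  val[2] = 110

110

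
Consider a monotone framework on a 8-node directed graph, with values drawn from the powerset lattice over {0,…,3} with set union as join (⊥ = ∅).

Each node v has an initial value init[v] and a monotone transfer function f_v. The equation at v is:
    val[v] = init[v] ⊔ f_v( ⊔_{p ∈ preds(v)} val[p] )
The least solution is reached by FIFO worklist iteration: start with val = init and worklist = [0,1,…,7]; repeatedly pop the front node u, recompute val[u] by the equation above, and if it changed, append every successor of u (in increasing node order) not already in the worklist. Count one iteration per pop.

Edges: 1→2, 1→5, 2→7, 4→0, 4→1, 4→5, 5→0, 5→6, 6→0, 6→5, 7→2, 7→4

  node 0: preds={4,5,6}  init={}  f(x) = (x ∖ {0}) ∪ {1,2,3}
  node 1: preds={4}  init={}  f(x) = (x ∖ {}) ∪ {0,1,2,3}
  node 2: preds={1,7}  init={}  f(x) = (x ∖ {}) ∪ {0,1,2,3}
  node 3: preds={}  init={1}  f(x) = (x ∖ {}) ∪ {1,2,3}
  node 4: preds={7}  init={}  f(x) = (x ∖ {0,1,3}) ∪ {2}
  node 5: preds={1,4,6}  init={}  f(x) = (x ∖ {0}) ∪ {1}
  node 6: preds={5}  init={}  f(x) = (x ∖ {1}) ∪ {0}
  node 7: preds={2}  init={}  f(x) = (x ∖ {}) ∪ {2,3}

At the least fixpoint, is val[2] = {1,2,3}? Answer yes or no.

Trace (13 dequeues):
  [1] u=0 | in {} | out {1,2,3} | prev {} | push {}
  [2] u=1 | in {} | out {0,1,2,3} | prev {} | push {}
  [3] u=2 | in {0,1,2,3} | out {0,1,2,3} | prev {} | push {}
  [4] u=3 | in {} | out {1,2,3} | prev {1} | push {}
  [5] u=4 | in {} | out {2} | prev {} | push {0,1}
  [6] u=5 | in {0,1,2,3} | out {1,2,3} | prev {} | push {}
  [7] u=6 | in {1,2,3} | out {0,2,3} | prev {} | push {5}
  [8] u=7 | in {0,1,2,3} | out {0,1,2,3} | prev {} | push {2,4}
  [9] u=0 | in {0,1,2,3} | out {1,2,3} | ==
  [10] u=1 | in {2} | out {0,1,2,3} | ==
  [11] u=5 | in {0,1,2,3} | out {1,2,3} | ==
  [12] u=2 | in {0,1,2,3} | out {0,1,2,3} | ==
  [13] u=4 | in {0,1,2,3} | out {2} | ==

Converged values:
  [0] {1,2,3}
  [1] {0,1,2,3}
  [2] {0,1,2,3}
  [3] {1,2,3}
  [4] {2}
  [5] {1,2,3}
  [6] {0,2,3}
  [7] {0,1,2,3}

no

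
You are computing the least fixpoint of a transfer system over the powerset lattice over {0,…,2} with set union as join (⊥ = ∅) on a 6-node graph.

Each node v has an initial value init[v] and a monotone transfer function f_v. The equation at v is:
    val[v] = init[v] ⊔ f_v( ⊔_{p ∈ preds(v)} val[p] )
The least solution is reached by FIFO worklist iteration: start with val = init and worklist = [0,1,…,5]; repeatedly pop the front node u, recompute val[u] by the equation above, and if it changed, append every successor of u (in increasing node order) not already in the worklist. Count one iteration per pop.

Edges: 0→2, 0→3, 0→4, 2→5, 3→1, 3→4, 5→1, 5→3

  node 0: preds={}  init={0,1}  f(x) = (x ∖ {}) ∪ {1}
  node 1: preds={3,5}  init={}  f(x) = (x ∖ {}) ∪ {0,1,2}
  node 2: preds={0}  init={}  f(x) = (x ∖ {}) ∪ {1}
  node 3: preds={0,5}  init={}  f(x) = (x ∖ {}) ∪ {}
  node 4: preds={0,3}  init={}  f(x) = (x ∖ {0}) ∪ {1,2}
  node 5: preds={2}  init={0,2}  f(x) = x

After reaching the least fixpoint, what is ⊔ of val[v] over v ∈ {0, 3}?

{0,1,2}

Trace (8 dequeues):
  [1] u=0 | in {} | out {0,1} | ==
  [2] u=1 | in {0,2} | out {0,1,2} | prev {} | push {}
  [3] u=2 | in {0,1} | out {0,1} | prev {} | push {}
  [4] u=3 | in {0,1,2} | out {0,1,2} | prev {} | push {1}
  [5] u=4 | in {0,1,2} | out {1,2} | prev {} | push {}
  [6] u=5 | in {0,1} | out {0,1,2} | prev {0,2} | push {3}
  [7] u=1 | in {0,1,2} | out {0,1,2} | ==
  [8] u=3 | in {0,1,2} | out {0,1,2} | ==

Converged values:
  [0] {0,1}
  [1] {0,1,2}
  [2] {0,1}
  [3] {0,1,2}
  [4] {1,2}
  [5] {0,1,2}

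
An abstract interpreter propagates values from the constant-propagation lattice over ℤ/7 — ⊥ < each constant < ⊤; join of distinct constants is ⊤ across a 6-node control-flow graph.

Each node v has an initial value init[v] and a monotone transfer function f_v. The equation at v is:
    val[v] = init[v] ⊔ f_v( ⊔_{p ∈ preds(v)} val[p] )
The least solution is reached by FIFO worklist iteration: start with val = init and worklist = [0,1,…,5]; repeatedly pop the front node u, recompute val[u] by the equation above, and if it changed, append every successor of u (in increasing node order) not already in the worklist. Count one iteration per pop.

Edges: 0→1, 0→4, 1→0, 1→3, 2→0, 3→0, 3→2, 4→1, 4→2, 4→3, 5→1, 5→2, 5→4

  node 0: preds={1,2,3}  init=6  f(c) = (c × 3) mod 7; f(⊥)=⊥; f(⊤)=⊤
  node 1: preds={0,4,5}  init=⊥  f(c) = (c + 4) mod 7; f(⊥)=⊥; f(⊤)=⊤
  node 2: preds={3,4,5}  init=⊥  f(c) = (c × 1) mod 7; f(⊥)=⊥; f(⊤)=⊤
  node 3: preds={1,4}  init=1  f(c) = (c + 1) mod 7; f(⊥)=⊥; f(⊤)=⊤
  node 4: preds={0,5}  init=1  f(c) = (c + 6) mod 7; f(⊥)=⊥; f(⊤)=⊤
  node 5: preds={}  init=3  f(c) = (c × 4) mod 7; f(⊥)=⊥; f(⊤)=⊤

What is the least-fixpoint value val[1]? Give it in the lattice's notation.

Trace (10 dequeues):
  [1] u=0 | in 1 | out ⊤ | prev 6 | push {}
  [2] u=1 | in ⊤ | out ⊤ | prev ⊥ | push {0}
  [3] u=2 | in ⊤ | out ⊤ | prev ⊥ | push {}
  [4] u=3 | in ⊤ | out ⊤ | prev 1 | push {2}
  [5] u=4 | in ⊤ | out ⊤ | prev 1 | push {1,3}
  [6] u=5 | in ⊥ | out 3 | ==
  [7] u=0 | in ⊤ | out ⊤ | ==
  [8] u=2 | in ⊤ | out ⊤ | ==
  [9] u=1 | in ⊤ | out ⊤ | ==
  [10] u=3 | in ⊤ | out ⊤ | ==

Converged values:
  [0] ⊤
  [1] ⊤
  [2] ⊤
  [3] ⊤
  [4] ⊤
  [5] 3

⊤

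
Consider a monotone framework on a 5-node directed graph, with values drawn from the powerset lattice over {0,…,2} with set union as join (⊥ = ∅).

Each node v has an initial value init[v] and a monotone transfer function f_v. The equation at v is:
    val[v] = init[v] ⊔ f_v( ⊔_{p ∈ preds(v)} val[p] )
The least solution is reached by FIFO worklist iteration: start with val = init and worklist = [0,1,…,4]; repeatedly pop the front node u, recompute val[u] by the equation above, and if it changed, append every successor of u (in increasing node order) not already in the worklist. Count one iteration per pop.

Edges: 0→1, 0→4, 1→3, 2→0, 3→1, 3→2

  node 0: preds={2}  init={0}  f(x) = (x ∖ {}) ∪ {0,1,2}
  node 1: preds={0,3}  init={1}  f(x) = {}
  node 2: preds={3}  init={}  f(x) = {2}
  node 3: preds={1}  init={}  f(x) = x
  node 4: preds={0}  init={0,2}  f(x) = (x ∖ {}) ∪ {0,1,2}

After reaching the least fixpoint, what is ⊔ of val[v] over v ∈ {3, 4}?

{0,1,2}

Trace (8 dequeues):
  [1] u=0 | in {} | out {0,1,2} | prev {0} | push {}
  [2] u=1 | in {0,1,2} | out {1} | ==
  [3] u=2 | in {} | out {2} | prev {} | push {0}
  [4] u=3 | in {1} | out {1} | prev {} | push {1,2}
  [5] u=4 | in {0,1,2} | out {0,1,2} | prev {0,2} | push {}
  [6] u=0 | in {2} | out {0,1,2} | ==
  [7] u=1 | in {0,1,2} | out {1} | ==
  [8] u=2 | in {1} | out {2} | ==

Converged values:
  [0] {0,1,2}
  [1] {1}
  [2] {2}
  [3] {1}
  [4] {0,1,2}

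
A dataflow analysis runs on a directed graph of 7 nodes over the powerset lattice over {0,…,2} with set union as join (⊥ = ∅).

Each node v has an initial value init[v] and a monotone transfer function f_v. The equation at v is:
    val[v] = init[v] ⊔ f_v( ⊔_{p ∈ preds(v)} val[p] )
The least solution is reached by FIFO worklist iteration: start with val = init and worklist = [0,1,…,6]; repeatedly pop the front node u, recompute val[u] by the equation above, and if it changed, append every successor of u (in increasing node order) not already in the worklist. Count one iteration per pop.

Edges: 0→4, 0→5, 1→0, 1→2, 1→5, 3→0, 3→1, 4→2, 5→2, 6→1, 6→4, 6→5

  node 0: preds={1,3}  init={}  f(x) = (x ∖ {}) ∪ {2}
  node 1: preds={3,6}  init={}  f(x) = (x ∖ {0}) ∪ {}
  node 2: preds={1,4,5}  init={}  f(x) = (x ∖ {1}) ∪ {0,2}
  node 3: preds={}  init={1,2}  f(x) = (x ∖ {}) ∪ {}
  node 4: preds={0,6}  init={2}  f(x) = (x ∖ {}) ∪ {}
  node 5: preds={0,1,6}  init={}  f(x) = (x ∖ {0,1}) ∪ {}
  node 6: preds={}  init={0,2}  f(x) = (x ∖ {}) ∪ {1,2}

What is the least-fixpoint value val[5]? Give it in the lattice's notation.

{2}

Iteration log — 12 steps:
  step 1. node 0  ⊔preds={1,2}  new={1,2}  old={}  +wl: 
  step 2. node 1  ⊔preds={0,1,2}  new={1,2}  old={}  +wl: 0
  step 3. node 2  ⊔preds={1,2}  new={0,2}  old={}  +wl: 
  step 4. node 3  ⊔preds={}  new={1,2}  stable
  step 5. node 4  ⊔preds={0,1,2}  new={0,1,2}  old={2}  +wl: 2
  step 6. node 5  ⊔preds={0,1,2}  new={2}  old={}  +wl: 
  step 7. node 6  ⊔preds={}  new={0,1,2}  old={0,2}  +wl: 1,4,5
  step 8. node 0  ⊔preds={1,2}  new={1,2}  stable
  step 9. node 2  ⊔preds={0,1,2}  new={0,2}  stable
  step 10. node 1  ⊔preds={0,1,2}  new={1,2}  stable
  step 11. node 4  ⊔preds={0,1,2}  new={0,1,2}  stable
  step 12. node 5  ⊔preds={0,1,2}  new={2}  stable

Least fixpoint reached:
  node 0: {1,2}
  node 1: {1,2}
  node 2: {0,2}
  node 3: {1,2}
  node 4: {0,1,2}
  node 5: {2}
  node 6: {0,1,2}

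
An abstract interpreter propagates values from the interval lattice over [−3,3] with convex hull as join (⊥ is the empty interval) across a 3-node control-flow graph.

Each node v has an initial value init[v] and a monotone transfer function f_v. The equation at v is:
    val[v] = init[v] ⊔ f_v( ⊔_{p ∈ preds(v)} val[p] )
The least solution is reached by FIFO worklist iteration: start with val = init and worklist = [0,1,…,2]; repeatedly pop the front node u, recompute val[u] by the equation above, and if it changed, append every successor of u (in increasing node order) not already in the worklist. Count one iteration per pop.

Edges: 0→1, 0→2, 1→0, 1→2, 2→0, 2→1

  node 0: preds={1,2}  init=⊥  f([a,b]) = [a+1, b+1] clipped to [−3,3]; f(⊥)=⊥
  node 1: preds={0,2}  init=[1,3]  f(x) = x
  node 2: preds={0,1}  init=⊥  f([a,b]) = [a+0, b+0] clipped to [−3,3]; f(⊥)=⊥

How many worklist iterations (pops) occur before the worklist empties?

5

Trace (5 dequeues):
  [1] u=0 | in [1,3] | out [2,3] | prev ⊥ | push {}
  [2] u=1 | in [2,3] | out [1,3] | ==
  [3] u=2 | in [1,3] | out [1,3] | prev ⊥ | push {0,1}
  [4] u=0 | in [1,3] | out [2,3] | ==
  [5] u=1 | in [1,3] | out [1,3] | ==

Converged values:
  [0] [2,3]
  [1] [1,3]
  [2] [1,3]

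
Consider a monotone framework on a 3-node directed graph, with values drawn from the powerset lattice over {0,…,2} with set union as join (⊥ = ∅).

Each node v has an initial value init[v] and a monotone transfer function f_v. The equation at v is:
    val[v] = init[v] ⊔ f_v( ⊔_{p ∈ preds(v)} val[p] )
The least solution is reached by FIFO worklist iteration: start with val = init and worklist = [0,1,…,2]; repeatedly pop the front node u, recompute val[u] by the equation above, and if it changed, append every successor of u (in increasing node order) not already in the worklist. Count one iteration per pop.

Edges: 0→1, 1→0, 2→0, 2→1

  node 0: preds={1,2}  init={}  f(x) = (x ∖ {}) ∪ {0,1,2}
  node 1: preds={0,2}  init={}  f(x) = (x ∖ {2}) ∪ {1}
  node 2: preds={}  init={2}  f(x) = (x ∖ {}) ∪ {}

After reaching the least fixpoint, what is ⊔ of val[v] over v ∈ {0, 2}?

{0,1,2}

Iteration log — 4 steps:
  step 1. node 0  ⊔preds={2}  new={0,1,2}  old={}  +wl: 
  step 2. node 1  ⊔preds={0,1,2}  new={0,1}  old={}  +wl: 0
  step 3. node 2  ⊔preds={}  new={2}  stable
  step 4. node 0  ⊔preds={0,1,2}  new={0,1,2}  stable

Least fixpoint reached:
  node 0: {0,1,2}
  node 1: {0,1}
  node 2: {2}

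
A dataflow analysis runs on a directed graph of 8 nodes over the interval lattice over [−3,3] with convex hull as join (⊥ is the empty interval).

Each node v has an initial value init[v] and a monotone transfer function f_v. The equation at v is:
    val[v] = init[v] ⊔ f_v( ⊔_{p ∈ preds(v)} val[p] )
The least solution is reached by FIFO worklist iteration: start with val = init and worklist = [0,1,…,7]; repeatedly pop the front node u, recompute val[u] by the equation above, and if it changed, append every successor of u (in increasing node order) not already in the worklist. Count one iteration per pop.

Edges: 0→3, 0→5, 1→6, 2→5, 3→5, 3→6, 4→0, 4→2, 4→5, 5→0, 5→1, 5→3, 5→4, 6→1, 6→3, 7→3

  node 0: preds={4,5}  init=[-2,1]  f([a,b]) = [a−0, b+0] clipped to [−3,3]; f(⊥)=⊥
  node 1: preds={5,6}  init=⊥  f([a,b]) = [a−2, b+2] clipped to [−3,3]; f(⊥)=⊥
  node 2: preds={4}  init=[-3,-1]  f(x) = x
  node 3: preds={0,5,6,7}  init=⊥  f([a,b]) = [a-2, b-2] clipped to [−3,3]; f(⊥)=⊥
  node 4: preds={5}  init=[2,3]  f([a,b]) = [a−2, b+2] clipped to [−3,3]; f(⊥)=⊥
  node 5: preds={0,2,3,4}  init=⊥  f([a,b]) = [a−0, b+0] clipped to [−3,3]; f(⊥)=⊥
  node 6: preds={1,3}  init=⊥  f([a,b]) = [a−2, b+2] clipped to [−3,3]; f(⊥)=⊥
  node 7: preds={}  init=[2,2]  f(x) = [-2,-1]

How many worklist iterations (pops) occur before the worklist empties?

Worklist (16 pops):
  #1 pop 0: in=[2,3] → [-2,3] (was [-2,1]); enqueue []
  #2 pop 1: in=⊥ → ⊥ (no change)
  #3 pop 2: in=[2,3] → [-3,3] (was [-3,-1]); enqueue []
  #4 pop 3: in=[-2,3] → [-3,1] (was ⊥); enqueue []
  #5 pop 4: in=⊥ → [2,3] (no change)
  #6 pop 5: in=[-3,3] → [-3,3] (was ⊥); enqueue [0,1,3,4]
  #7 pop 6: in=[-3,1] → [-3,3] (was ⊥); enqueue []
  #8 pop 7: in=⊥ → [-2,2] (was [2,2]); enqueue []
  #9 pop 0: in=[-3,3] → [-3,3] (was [-2,3]); enqueue [5]
  #10 pop 1: in=[-3,3] → [-3,3] (was ⊥); enqueue [6]
  #11 pop 3: in=[-3,3] → [-3,1] (no change)
  #12 pop 4: in=[-3,3] → [-3,3] (was [2,3]); enqueue [0,2]
  #13 pop 5: in=[-3,3] → [-3,3] (no change)
  #14 pop 6: in=[-3,3] → [-3,3] (no change)
  #15 pop 0: in=[-3,3] → [-3,3] (no change)
  #16 pop 2: in=[-3,3] → [-3,3] (no change)

Fixpoint:
  val[0] = [-3,3]
  val[1] = [-3,3]
  val[2] = [-3,3]
  val[3] = [-3,1]
  val[4] = [-3,3]
  val[5] = [-3,3]
  val[6] = [-3,3]
  val[7] = [-2,2]

16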